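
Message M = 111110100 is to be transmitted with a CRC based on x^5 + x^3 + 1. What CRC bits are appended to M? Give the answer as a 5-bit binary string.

00111

Append 5 zeros: 11111010000000. Divide by 101001 (XOR where the leading bit is 1):
  pos 0: 111110 XOR 101001 = 010111
  pos 1: 101111 XOR 101001 = 000110
  pos 4: 110000 XOR 101001 = 011001
  pos 5: 110010 XOR 101001 = 011011
  pos 6: 110110 XOR 101001 = 011111
  pos 7: 111110 XOR 101001 = 010111
  pos 8: 101110 XOR 101001 = 000111
Remainder (last 5 bits) = 00111. This is the CRC / FCS.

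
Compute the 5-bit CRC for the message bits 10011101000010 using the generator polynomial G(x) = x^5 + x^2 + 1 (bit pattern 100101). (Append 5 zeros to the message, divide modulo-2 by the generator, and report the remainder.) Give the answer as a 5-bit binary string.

Append 5 zeros: 1001110100001000000. Divide by 100101 (XOR where the leading bit is 1):
  pos 0: 100111 XOR 100101 = 000010
  pos 4: 100100 XOR 100101 = 000001
  pos 9: 100100 XOR 100101 = 000001
Remainder (last 5 bits) = 10000. This is the CRC / FCS.

10000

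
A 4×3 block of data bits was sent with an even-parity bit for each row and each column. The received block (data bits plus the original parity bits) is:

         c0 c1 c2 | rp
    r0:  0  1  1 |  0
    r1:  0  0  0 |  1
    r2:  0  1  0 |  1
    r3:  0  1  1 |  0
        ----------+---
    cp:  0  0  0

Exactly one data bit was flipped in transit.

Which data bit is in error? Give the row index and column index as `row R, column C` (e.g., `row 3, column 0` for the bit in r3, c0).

Recompute each row's even parity and compare to rp:
  r0: data parity 0, sent rp 0 → ok
  r1: data parity 0, sent rp 1 → mismatch
  r2: data parity 1, sent rp 1 → ok
  r3: data parity 0, sent rp 0 → ok
Recompute each column's even parity and compare to cp:
  c0: data parity 0, sent cp 0 → ok
  c1: data parity 1, sent cp 0 → mismatch
  c2: data parity 0, sent cp 0 → ok
Exactly one row (r1) and one column (c1) fail → the flipped bit is at their intersection.

row 1, column 1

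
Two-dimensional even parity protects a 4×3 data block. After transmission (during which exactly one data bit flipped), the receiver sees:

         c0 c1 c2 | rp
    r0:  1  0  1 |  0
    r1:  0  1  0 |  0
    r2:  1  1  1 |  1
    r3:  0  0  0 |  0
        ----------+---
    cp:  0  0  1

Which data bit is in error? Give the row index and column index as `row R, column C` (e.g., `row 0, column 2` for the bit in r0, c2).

row 1, column 2

Recompute each row's even parity and compare to rp:
  r0: data parity 0, sent rp 0 → ok
  r1: data parity 1, sent rp 0 → mismatch
  r2: data parity 1, sent rp 1 → ok
  r3: data parity 0, sent rp 0 → ok
Recompute each column's even parity and compare to cp:
  c0: data parity 0, sent cp 0 → ok
  c1: data parity 0, sent cp 0 → ok
  c2: data parity 0, sent cp 1 → mismatch
Exactly one row (r1) and one column (c2) fail → the flipped bit is at their intersection.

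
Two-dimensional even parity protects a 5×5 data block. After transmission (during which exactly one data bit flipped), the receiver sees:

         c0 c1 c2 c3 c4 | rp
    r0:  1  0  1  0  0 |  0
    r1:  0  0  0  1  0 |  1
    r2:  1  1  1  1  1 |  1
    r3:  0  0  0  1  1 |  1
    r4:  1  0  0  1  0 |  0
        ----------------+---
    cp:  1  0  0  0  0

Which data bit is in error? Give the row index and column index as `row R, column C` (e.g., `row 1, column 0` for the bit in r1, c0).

Recompute each row's even parity and compare to rp:
  r0: data parity 0, sent rp 0 → ok
  r1: data parity 1, sent rp 1 → ok
  r2: data parity 1, sent rp 1 → ok
  r3: data parity 0, sent rp 1 → mismatch
  r4: data parity 0, sent rp 0 → ok
Recompute each column's even parity and compare to cp:
  c0: data parity 1, sent cp 1 → ok
  c1: data parity 1, sent cp 0 → mismatch
  c2: data parity 0, sent cp 0 → ok
  c3: data parity 0, sent cp 0 → ok
  c4: data parity 0, sent cp 0 → ok
Exactly one row (r3) and one column (c1) fail → the flipped bit is at their intersection.

row 3, column 1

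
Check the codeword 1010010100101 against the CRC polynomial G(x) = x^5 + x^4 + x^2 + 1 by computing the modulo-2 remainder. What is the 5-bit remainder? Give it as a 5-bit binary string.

00000

Modulo-2 division of 1010010100101 by 110101:
  pos 0: 101001 XOR 110101 = 011100
  pos 1: 111000 XOR 110101 = 001101
  pos 3: 110110 XOR 110101 = 000011
  pos 7: 110101 XOR 110101 = 000000
Remainder = 00000 (zero — the frame passes the CRC check).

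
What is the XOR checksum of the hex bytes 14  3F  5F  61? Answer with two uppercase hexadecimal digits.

XOR the bytes together:
  start with 0x14
  0x14 ⊕ 0x3F = 0x2B
  0x2B ⊕ 0x5F = 0x74
  0x74 ⊕ 0x61 = 0x15

15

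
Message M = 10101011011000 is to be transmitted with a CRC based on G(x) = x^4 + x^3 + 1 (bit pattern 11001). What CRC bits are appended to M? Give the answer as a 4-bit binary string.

Append 4 zeros: 101010110110000000. Divide by 11001 (XOR where the leading bit is 1):
  pos 0: 10101 XOR 11001 = 01100
  pos 1: 11000 XOR 11001 = 00001
  pos 5: 11101 XOR 11001 = 00100
  pos 7: 10010 XOR 11001 = 01011
  pos 8: 10110 XOR 11001 = 01111
  pos 9: 11110 XOR 11001 = 00111
  pos 11: 11100 XOR 11001 = 00101
  pos 13: 10100 XOR 11001 = 01101
Remainder (last 4 bits) = 1101. This is the CRC / FCS.

1101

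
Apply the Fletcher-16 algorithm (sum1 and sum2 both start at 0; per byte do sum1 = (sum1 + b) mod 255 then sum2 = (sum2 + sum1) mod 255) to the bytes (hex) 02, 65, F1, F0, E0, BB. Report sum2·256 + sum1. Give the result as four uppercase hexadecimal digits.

Running sums (mod 255):
  after byte 0 (02): sum1=2, sum2=2
  after byte 1 (65): sum1=103, sum2=105
  after byte 2 (F1): sum1=89, sum2=194
  after byte 3 (F0): sum1=74, sum2=13
  after byte 4 (E0): sum1=43, sum2=56
  after byte 5 (BB): sum1=230, sum2=31
Checksum = sum2·256 + sum1 = 31·256 + 230 = 8166 = 0x1FE6.

1FE6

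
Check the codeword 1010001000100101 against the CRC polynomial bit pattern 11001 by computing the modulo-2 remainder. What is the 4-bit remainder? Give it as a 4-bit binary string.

1100

Modulo-2 division of 1010001000100101 by 11001:
  pos 0: 10100 XOR 11001 = 01101
  pos 1: 11010 XOR 11001 = 00011
  pos 4: 11100 XOR 11001 = 00101
  pos 6: 10101 XOR 11001 = 01100
  pos 7: 11000 XOR 11001 = 00001
  pos 11: 10101 XOR 11001 = 01100
Remainder = 1100 (nonzero — an error is detected).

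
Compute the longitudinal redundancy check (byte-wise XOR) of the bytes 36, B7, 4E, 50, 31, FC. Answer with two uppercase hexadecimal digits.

XOR the bytes together:
  start with 0x36
  0x36 ⊕ 0xB7 = 0x81
  0x81 ⊕ 0x4E = 0xCF
  0xCF ⊕ 0x50 = 0x9F
  0x9F ⊕ 0x31 = 0xAE
  0xAE ⊕ 0xFC = 0x52

52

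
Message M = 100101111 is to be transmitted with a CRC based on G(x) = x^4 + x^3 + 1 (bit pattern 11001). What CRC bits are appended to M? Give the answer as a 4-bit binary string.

1100

Append 4 zeros: 1001011110000. Divide by 11001 (XOR where the leading bit is 1):
  pos 0: 10010 XOR 11001 = 01011
  pos 1: 10111 XOR 11001 = 01110
  pos 2: 11101 XOR 11001 = 00100
  pos 4: 10011 XOR 11001 = 01010
  pos 5: 10100 XOR 11001 = 01101
  pos 6: 11010 XOR 11001 = 00011
Remainder (last 4 bits) = 1100. This is the CRC / FCS.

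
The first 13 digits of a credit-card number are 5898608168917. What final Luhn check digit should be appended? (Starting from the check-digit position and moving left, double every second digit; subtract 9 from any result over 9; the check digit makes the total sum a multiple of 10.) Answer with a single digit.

7

Partial digits right→left: 7 1 9 8 6 1 8 0 6 8 9 8 5
Double every second digit counting from the check-digit position (so the 1st, 3rd, 5th, ... of the partial from the right).
  doubled (with −9 where >9): 5 9 3 7 3 9 1 → sum 37
  kept as-is: 1 8 1 0 8 8 → sum 26
Total = 37 + 26 = 63.
Check digit = (10 − (63 mod 10)) mod 10 = 7.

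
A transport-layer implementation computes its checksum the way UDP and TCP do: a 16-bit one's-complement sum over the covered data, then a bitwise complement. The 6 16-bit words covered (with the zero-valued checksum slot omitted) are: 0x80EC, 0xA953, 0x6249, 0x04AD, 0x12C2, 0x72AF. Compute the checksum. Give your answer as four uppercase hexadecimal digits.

One's-complement addition (fold any carry out of bit 15 back into bit 0):
  0x80EC + 0xA953 = 0x12A3F → wrap carry → 0x2A40
  0x2A40 + 0x6249 = 0x08C89
  0x8C89 + 0x04AD = 0x09136
  0x9136 + 0x12C2 = 0x0A3F8
  0xA3F8 + 0x72AF = 0x116A7 → wrap carry → 0x16A8
One's-complement sum = 0x16A8.
Checksum = ~0x16A8 & 0xFFFF = 0xE957.

E957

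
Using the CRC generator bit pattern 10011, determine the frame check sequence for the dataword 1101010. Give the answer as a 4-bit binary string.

Append 4 zeros: 11010100000. Divide by 10011 (XOR where the leading bit is 1):
  pos 0: 11010 XOR 10011 = 01001
  pos 1: 10011 XOR 10011 = 00000
Remainder (last 4 bits) = 0000. This is the CRC / FCS.

0000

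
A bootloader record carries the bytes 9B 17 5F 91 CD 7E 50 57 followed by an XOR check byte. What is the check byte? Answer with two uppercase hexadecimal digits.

F6

XOR the bytes together:
  start with 0x9B
  0x9B ⊕ 0x17 = 0x8C
  0x8C ⊕ 0x5F = 0xD3
  0xD3 ⊕ 0x91 = 0x42
  0x42 ⊕ 0xCD = 0x8F
  0x8F ⊕ 0x7E = 0xF1
  0xF1 ⊕ 0x50 = 0xA1
  0xA1 ⊕ 0x57 = 0xF6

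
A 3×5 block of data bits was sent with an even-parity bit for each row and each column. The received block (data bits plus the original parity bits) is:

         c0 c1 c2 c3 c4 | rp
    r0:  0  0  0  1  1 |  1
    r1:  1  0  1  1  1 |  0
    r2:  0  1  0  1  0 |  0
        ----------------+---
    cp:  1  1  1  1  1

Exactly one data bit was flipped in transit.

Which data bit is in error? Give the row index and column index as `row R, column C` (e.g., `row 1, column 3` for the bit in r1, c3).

Recompute each row's even parity and compare to rp:
  r0: data parity 0, sent rp 1 → mismatch
  r1: data parity 0, sent rp 0 → ok
  r2: data parity 0, sent rp 0 → ok
Recompute each column's even parity and compare to cp:
  c0: data parity 1, sent cp 1 → ok
  c1: data parity 1, sent cp 1 → ok
  c2: data parity 1, sent cp 1 → ok
  c3: data parity 1, sent cp 1 → ok
  c4: data parity 0, sent cp 1 → mismatch
Exactly one row (r0) and one column (c4) fail → the flipped bit is at their intersection.

row 0, column 4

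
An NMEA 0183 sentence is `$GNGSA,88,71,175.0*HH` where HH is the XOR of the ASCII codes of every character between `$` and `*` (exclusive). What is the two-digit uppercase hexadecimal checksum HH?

XOR the ASCII codes of the payload characters:
  'G' = 0x47 → acc = 0x47
  'N' = 0x4E → acc = 0x09
  'G' = 0x47 → acc = 0x4E
  'S' = 0x53 → acc = 0x1D
  'A' = 0x41 → acc = 0x5C
  ',' = 0x2C → acc = 0x70
  '8' = 0x38 → acc = 0x48
  '8' = 0x38 → acc = 0x70
  ',' = 0x2C → acc = 0x5C
  '7' = 0x37 → acc = 0x6B
  '1' = 0x31 → acc = 0x5A
  ',' = 0x2C → acc = 0x76
  '1' = 0x31 → acc = 0x47
  '7' = 0x37 → acc = 0x70
  '5' = 0x35 → acc = 0x45
  '.' = 0x2E → acc = 0x6B
  '0' = 0x30 → acc = 0x5B
Checksum = 0x5B.

5B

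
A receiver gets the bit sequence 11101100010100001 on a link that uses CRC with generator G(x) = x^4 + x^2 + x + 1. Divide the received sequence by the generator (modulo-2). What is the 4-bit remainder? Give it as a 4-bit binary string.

0000

Modulo-2 division of 11101100010100001 by 10111:
  pos 0: 11101 XOR 10111 = 01010
  pos 1: 10101 XOR 10111 = 00010
  pos 4: 10000 XOR 10111 = 00111
  pos 6: 11110 XOR 10111 = 01001
  pos 7: 10011 XOR 10111 = 00100
  pos 9: 10000 XOR 10111 = 00111
  pos 11: 11100 XOR 10111 = 01011
  pos 12: 10111 XOR 10111 = 00000
Remainder = 0000 (zero — the frame passes the CRC check).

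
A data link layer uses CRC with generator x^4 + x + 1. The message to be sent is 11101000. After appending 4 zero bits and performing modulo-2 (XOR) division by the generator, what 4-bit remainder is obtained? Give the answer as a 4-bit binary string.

Append 4 zeros: 111010000000. Divide by 10011 (XOR where the leading bit is 1):
  pos 0: 11101 XOR 10011 = 01110
  pos 1: 11100 XOR 10011 = 01111
  pos 2: 11110 XOR 10011 = 01101
  pos 3: 11010 XOR 10011 = 01001
  pos 4: 10010 XOR 10011 = 00001
Remainder (last 4 bits) = 1000. This is the CRC / FCS.

1000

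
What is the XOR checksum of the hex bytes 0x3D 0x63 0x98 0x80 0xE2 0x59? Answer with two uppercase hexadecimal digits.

XOR the bytes together:
  start with 0x3D
  0x3D ⊕ 0x63 = 0x5E
  0x5E ⊕ 0x98 = 0xC6
  0xC6 ⊕ 0x80 = 0x46
  0x46 ⊕ 0xE2 = 0xA4
  0xA4 ⊕ 0x59 = 0xFD

FD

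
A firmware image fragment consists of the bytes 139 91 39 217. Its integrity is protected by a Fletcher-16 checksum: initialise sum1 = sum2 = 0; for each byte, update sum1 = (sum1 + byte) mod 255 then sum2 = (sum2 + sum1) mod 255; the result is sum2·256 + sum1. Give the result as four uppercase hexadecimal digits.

Running sums (mod 255):
  after byte 0 (139): sum1=139, sum2=139
  after byte 1 (91): sum1=230, sum2=114
  after byte 2 (39): sum1=14, sum2=128
  after byte 3 (217): sum1=231, sum2=104
Checksum = sum2·256 + sum1 = 104·256 + 231 = 26855 = 0x68E7.

68E7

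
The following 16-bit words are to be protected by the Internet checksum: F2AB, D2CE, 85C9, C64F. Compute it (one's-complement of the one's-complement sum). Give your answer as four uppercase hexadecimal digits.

One's-complement addition (fold any carry out of bit 15 back into bit 0):
  0xF2AB + 0xD2CE = 0x1C579 → wrap carry → 0xC57A
  0xC57A + 0x85C9 = 0x14B43 → wrap carry → 0x4B44
  0x4B44 + 0xC64F = 0x11193 → wrap carry → 0x1194
One's-complement sum = 0x1194.
Checksum = ~0x1194 & 0xFFFF = 0xEE6B.

EE6B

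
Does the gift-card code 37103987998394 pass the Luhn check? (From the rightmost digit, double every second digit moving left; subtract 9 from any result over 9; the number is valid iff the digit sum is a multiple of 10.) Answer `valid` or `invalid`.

invalid

From the right, keep odd positions and double even positions (subtract 9 from any doubled value over 9):
  doubled (positions 2,4,...): 9 7 9 7 6 2 6 → sum 46
  kept (positions 1,3,...): 4 3 9 7 9 0 7 → sum 39
Total = 85.
85 mod 10 = 5, so the number is invalid.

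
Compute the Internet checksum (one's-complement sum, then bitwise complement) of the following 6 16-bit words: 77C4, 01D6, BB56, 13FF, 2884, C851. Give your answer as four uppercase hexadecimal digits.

One's-complement addition (fold any carry out of bit 15 back into bit 0):
  0x77C4 + 0x01D6 = 0x0799A
  0x799A + 0xBB56 = 0x134F0 → wrap carry → 0x34F1
  0x34F1 + 0x13FF = 0x048F0
  0x48F0 + 0x2884 = 0x07174
  0x7174 + 0xC851 = 0x139C5 → wrap carry → 0x39C6
One's-complement sum = 0x39C6.
Checksum = ~0x39C6 & 0xFFFF = 0xC639.

C639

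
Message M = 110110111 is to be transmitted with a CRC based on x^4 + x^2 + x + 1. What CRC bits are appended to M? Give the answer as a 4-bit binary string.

1101

Append 4 zeros: 1101101110000. Divide by 10111 (XOR where the leading bit is 1):
  pos 0: 11011 XOR 10111 = 01100
  pos 1: 11000 XOR 10111 = 01111
  pos 2: 11111 XOR 10111 = 01000
  pos 3: 10001 XOR 10111 = 00110
  pos 5: 11010 XOR 10111 = 01101
  pos 6: 11010 XOR 10111 = 01101
  pos 7: 11010 XOR 10111 = 01101
  pos 8: 11010 XOR 10111 = 01101
Remainder (last 4 bits) = 1101. This is the CRC / FCS.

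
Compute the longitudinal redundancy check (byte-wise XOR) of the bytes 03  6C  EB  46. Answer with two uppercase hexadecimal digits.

C2

XOR the bytes together:
  start with 0x03
  0x03 ⊕ 0x6C = 0x6F
  0x6F ⊕ 0xEB = 0x84
  0x84 ⊕ 0x46 = 0xC2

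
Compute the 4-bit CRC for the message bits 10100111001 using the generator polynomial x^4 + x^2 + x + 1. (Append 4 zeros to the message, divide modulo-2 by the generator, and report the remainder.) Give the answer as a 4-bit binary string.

1111

Append 4 zeros: 101001110010000. Divide by 10111 (XOR where the leading bit is 1):
  pos 0: 10100 XOR 10111 = 00011
  pos 3: 11111 XOR 10111 = 01000
  pos 4: 10000 XOR 10111 = 00111
  pos 6: 11101 XOR 10111 = 01010
  pos 7: 10100 XOR 10111 = 00011
  pos 10: 11000 XOR 10111 = 01111
Remainder (last 4 bits) = 1111. This is the CRC / FCS.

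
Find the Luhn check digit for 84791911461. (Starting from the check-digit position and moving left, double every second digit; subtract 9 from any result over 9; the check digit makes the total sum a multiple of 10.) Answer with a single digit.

Partial digits right→left: 1 6 4 1 1 9 1 9 7 4 8
Double every second digit counting from the check-digit position (so the 1st, 3rd, 5th, ... of the partial from the right).
  doubled (with −9 where >9): 2 8 2 2 5 7 → sum 26
  kept as-is: 6 1 9 9 4 → sum 29
Total = 26 + 29 = 55.
Check digit = (10 − (55 mod 10)) mod 10 = 5.

5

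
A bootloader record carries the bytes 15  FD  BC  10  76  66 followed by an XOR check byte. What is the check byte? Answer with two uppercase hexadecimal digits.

54

XOR the bytes together:
  start with 0x15
  0x15 ⊕ 0xFD = 0xE8
  0xE8 ⊕ 0xBC = 0x54
  0x54 ⊕ 0x10 = 0x44
  0x44 ⊕ 0x76 = 0x32
  0x32 ⊕ 0x66 = 0x54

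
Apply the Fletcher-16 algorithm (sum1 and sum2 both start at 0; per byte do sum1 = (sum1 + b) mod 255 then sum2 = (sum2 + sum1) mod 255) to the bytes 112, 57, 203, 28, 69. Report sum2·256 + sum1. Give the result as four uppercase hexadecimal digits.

Running sums (mod 255):
  after byte 0 (112): sum1=112, sum2=112
  after byte 1 (57): sum1=169, sum2=26
  after byte 2 (203): sum1=117, sum2=143
  after byte 3 (28): sum1=145, sum2=33
  after byte 4 (69): sum1=214, sum2=247
Checksum = sum2·256 + sum1 = 247·256 + 214 = 63446 = 0xF7D6.

F7D6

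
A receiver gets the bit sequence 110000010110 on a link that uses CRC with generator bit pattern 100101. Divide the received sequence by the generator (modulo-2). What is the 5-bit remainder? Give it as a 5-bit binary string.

00000

Modulo-2 division of 110000010110 by 100101:
  pos 0: 110000 XOR 100101 = 010101
  pos 1: 101010 XOR 100101 = 001111
  pos 3: 111110 XOR 100101 = 011011
  pos 4: 110111 XOR 100101 = 010010
  pos 5: 100101 XOR 100101 = 000000
Remainder = 00000 (zero — the frame passes the CRC check).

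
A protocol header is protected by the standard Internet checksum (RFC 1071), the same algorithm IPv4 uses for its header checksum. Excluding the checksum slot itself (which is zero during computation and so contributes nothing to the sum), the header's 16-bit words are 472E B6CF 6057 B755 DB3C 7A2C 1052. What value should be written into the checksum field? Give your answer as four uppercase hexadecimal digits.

8499

One's-complement addition (fold any carry out of bit 15 back into bit 0):
  0x472E + 0xB6CF = 0x0FDFD
  0xFDFD + 0x6057 = 0x15E54 → wrap carry → 0x5E55
  0x5E55 + 0xB755 = 0x115AA → wrap carry → 0x15AB
  0x15AB + 0xDB3C = 0x0F0E7
  0xF0E7 + 0x7A2C = 0x16B13 → wrap carry → 0x6B14
  0x6B14 + 0x1052 = 0x07B66
One's-complement sum = 0x7B66.
Checksum = ~0x7B66 & 0xFFFF = 0x8499.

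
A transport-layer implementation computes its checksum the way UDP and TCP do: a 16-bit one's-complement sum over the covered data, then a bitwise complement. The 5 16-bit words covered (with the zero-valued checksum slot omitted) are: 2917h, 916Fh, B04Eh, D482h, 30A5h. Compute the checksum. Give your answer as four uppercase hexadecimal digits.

One's-complement addition (fold any carry out of bit 15 back into bit 0):
  0x2917 + 0x916F = 0x0BA86
  0xBA86 + 0xB04E = 0x16AD4 → wrap carry → 0x6AD5
  0x6AD5 + 0xD482 = 0x13F57 → wrap carry → 0x3F58
  0x3F58 + 0x30A5 = 0x06FFD
One's-complement sum = 0x6FFD.
Checksum = ~0x6FFD & 0xFFFF = 0x9002.

9002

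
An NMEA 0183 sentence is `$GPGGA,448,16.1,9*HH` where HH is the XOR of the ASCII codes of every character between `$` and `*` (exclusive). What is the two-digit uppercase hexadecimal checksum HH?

XOR the ASCII codes of the payload characters:
  'G' = 0x47 → acc = 0x47
  'P' = 0x50 → acc = 0x17
  'G' = 0x47 → acc = 0x50
  'G' = 0x47 → acc = 0x17
  'A' = 0x41 → acc = 0x56
  ',' = 0x2C → acc = 0x7A
  '4' = 0x34 → acc = 0x4E
  '4' = 0x34 → acc = 0x7A
  '8' = 0x38 → acc = 0x42
  ',' = 0x2C → acc = 0x6E
  '1' = 0x31 → acc = 0x5F
  '6' = 0x36 → acc = 0x69
  '.' = 0x2E → acc = 0x47
  '1' = 0x31 → acc = 0x76
  ',' = 0x2C → acc = 0x5A
  '9' = 0x39 → acc = 0x63
Checksum = 0x63.

63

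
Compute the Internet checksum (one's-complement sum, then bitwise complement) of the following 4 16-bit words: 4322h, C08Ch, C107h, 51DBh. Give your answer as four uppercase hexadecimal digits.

One's-complement addition (fold any carry out of bit 15 back into bit 0):
  0x4322 + 0xC08C = 0x103AE → wrap carry → 0x03AF
  0x03AF + 0xC107 = 0x0C4B6
  0xC4B6 + 0x51DB = 0x11691 → wrap carry → 0x1692
One's-complement sum = 0x1692.
Checksum = ~0x1692 & 0xFFFF = 0xE96D.

E96D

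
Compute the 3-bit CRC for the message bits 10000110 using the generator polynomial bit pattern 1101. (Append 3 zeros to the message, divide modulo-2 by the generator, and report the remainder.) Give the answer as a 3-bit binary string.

001

Append 3 zeros: 10000110000. Divide by 1101 (XOR where the leading bit is 1):
  pos 0: 1000 XOR 1101 = 0101
  pos 1: 1010 XOR 1101 = 0111
  pos 2: 1111 XOR 1101 = 0010
  pos 4: 1010 XOR 1101 = 0111
  pos 5: 1110 XOR 1101 = 0011
  pos 7: 1100 XOR 1101 = 0001
Remainder (last 3 bits) = 001. This is the CRC / FCS.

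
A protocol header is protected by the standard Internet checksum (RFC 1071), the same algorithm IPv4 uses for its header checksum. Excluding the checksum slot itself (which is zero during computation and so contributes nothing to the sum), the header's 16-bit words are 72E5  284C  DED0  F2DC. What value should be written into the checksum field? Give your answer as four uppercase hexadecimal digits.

One's-complement addition (fold any carry out of bit 15 back into bit 0):
  0x72E5 + 0x284C = 0x09B31
  0x9B31 + 0xDED0 = 0x17A01 → wrap carry → 0x7A02
  0x7A02 + 0xF2DC = 0x16CDE → wrap carry → 0x6CDF
One's-complement sum = 0x6CDF.
Checksum = ~0x6CDF & 0xFFFF = 0x9320.

9320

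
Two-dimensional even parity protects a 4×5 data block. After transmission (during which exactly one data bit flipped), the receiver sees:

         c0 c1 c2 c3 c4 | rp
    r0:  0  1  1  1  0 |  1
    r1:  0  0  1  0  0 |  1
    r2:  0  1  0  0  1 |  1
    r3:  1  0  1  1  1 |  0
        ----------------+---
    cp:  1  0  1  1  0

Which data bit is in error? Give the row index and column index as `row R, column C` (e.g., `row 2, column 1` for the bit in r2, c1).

row 2, column 3

Recompute each row's even parity and compare to rp:
  r0: data parity 1, sent rp 1 → ok
  r1: data parity 1, sent rp 1 → ok
  r2: data parity 0, sent rp 1 → mismatch
  r3: data parity 0, sent rp 0 → ok
Recompute each column's even parity and compare to cp:
  c0: data parity 1, sent cp 1 → ok
  c1: data parity 0, sent cp 0 → ok
  c2: data parity 1, sent cp 1 → ok
  c3: data parity 0, sent cp 1 → mismatch
  c4: data parity 0, sent cp 0 → ok
Exactly one row (r2) and one column (c3) fail → the flipped bit is at their intersection.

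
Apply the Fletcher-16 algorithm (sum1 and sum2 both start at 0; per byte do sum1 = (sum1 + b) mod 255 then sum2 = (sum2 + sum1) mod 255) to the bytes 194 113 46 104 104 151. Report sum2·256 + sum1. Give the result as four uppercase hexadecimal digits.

Running sums (mod 255):
  after byte 0 (194): sum1=194, sum2=194
  after byte 1 (113): sum1=52, sum2=246
  after byte 2 (46): sum1=98, sum2=89
  after byte 3 (104): sum1=202, sum2=36
  after byte 4 (104): sum1=51, sum2=87
  after byte 5 (151): sum1=202, sum2=34
Checksum = sum2·256 + sum1 = 34·256 + 202 = 8906 = 0x22CA.

22CA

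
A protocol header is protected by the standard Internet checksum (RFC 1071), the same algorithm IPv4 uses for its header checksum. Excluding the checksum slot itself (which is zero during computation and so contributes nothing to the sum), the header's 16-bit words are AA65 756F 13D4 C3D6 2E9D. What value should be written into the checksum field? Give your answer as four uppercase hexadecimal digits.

One's-complement addition (fold any carry out of bit 15 back into bit 0):
  0xAA65 + 0x756F = 0x11FD4 → wrap carry → 0x1FD5
  0x1FD5 + 0x13D4 = 0x033A9
  0x33A9 + 0xC3D6 = 0x0F77F
  0xF77F + 0x2E9D = 0x1261C → wrap carry → 0x261D
One's-complement sum = 0x261D.
Checksum = ~0x261D & 0xFFFF = 0xD9E2.

D9E2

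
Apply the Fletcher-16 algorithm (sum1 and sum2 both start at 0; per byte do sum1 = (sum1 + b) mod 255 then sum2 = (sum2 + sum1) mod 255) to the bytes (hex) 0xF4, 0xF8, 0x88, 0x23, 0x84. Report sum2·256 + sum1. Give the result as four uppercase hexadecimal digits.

Running sums (mod 255):
  after byte 0 (0xF4): sum1=244, sum2=244
  after byte 1 (0xF8): sum1=237, sum2=226
  after byte 2 (0x88): sum1=118, sum2=89
  after byte 3 (0x23): sum1=153, sum2=242
  after byte 4 (0x84): sum1=30, sum2=17
Checksum = sum2·256 + sum1 = 17·256 + 30 = 4382 = 0x111E.

111E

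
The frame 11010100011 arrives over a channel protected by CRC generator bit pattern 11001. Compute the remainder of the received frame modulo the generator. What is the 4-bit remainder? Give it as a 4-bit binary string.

Modulo-2 division of 11010100011 by 11001:
  pos 0: 11010 XOR 11001 = 00011
  pos 3: 11100 XOR 11001 = 00101
  pos 5: 10101 XOR 11001 = 01100
  pos 6: 11001 XOR 11001 = 00000
Remainder = 0000 (zero — the frame passes the CRC check).

0000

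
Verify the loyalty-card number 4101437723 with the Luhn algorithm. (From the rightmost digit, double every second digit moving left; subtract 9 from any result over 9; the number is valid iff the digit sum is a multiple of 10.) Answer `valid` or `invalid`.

valid

From the right, keep odd positions and double even positions (subtract 9 from any doubled value over 9):
  doubled (positions 2,4,...): 4 5 8 0 8 → sum 25
  kept (positions 1,3,...): 3 7 3 1 1 → sum 15
Total = 40.
40 mod 10 = 0, so the number is valid.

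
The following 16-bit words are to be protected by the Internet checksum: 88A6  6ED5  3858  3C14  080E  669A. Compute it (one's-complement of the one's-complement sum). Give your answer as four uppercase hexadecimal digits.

256F

One's-complement addition (fold any carry out of bit 15 back into bit 0):
  0x88A6 + 0x6ED5 = 0x0F77B
  0xF77B + 0x3858 = 0x12FD3 → wrap carry → 0x2FD4
  0x2FD4 + 0x3C14 = 0x06BE8
  0x6BE8 + 0x080E = 0x073F6
  0x73F6 + 0x669A = 0x0DA90
One's-complement sum = 0xDA90.
Checksum = ~0xDA90 & 0xFFFF = 0x256F.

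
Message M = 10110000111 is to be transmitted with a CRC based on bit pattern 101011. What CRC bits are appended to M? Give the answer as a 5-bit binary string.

11110

Append 5 zeros: 1011000011100000. Divide by 101011 (XOR where the leading bit is 1):
  pos 0: 101100 XOR 101011 = 000111
  pos 3: 111001 XOR 101011 = 010010
  pos 4: 100101 XOR 101011 = 001110
  pos 6: 111010 XOR 101011 = 010001
  pos 7: 100010 XOR 101011 = 001001
  pos 9: 100100 XOR 101011 = 001111
Remainder (last 5 bits) = 11110. This is the CRC / FCS.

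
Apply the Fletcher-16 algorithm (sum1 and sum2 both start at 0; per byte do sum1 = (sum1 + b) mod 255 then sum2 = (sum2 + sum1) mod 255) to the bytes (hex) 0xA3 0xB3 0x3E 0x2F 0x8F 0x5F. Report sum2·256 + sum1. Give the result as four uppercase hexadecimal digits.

Running sums (mod 255):
  after byte 0 (0xA3): sum1=163, sum2=163
  after byte 1 (0xB3): sum1=87, sum2=250
  after byte 2 (0x3E): sum1=149, sum2=144
  after byte 3 (0x2F): sum1=196, sum2=85
  after byte 4 (0x8F): sum1=84, sum2=169
  after byte 5 (0x5F): sum1=179, sum2=93
Checksum = sum2·256 + sum1 = 93·256 + 179 = 23987 = 0x5DB3.

5DB3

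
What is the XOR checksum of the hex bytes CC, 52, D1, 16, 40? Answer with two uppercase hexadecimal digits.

XOR the bytes together:
  start with 0xCC
  0xCC ⊕ 0x52 = 0x9E
  0x9E ⊕ 0xD1 = 0x4F
  0x4F ⊕ 0x16 = 0x59
  0x59 ⊕ 0x40 = 0x19

19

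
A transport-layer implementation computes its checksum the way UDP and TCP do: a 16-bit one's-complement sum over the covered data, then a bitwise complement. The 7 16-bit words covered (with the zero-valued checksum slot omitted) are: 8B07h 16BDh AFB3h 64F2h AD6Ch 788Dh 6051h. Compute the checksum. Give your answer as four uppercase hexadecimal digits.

One's-complement addition (fold any carry out of bit 15 back into bit 0):
  0x8B07 + 0x16BD = 0x0A1C4
  0xA1C4 + 0xAFB3 = 0x15177 → wrap carry → 0x5178
  0x5178 + 0x64F2 = 0x0B66A
  0xB66A + 0xAD6C = 0x163D6 → wrap carry → 0x63D7
  0x63D7 + 0x788D = 0x0DC64
  0xDC64 + 0x6051 = 0x13CB5 → wrap carry → 0x3CB6
One's-complement sum = 0x3CB6.
Checksum = ~0x3CB6 & 0xFFFF = 0xC349.

C349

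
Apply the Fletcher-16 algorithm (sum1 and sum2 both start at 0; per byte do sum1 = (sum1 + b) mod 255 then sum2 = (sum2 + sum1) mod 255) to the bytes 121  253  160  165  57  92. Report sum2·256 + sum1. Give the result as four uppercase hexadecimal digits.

Running sums (mod 255):
  after byte 0 (121): sum1=121, sum2=121
  after byte 1 (253): sum1=119, sum2=240
  after byte 2 (160): sum1=24, sum2=9
  after byte 3 (165): sum1=189, sum2=198
  after byte 4 (57): sum1=246, sum2=189
  after byte 5 (92): sum1=83, sum2=17
Checksum = sum2·256 + sum1 = 17·256 + 83 = 4435 = 0x1153.

1153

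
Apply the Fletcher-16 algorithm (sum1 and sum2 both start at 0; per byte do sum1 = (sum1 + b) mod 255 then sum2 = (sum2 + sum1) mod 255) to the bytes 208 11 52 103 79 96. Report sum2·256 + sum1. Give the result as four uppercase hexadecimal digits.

Running sums (mod 255):
  after byte 0 (208): sum1=208, sum2=208
  after byte 1 (11): sum1=219, sum2=172
  after byte 2 (52): sum1=16, sum2=188
  after byte 3 (103): sum1=119, sum2=52
  after byte 4 (79): sum1=198, sum2=250
  after byte 5 (96): sum1=39, sum2=34
Checksum = sum2·256 + sum1 = 34·256 + 39 = 8743 = 0x2227.

2227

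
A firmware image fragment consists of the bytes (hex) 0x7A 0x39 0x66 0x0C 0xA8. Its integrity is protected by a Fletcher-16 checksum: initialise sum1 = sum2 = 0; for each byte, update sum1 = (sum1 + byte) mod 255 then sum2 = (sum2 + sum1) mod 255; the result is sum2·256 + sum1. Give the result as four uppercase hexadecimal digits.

3DCE

Running sums (mod 255):
  after byte 0 (0x7A): sum1=122, sum2=122
  after byte 1 (0x39): sum1=179, sum2=46
  after byte 2 (0x66): sum1=26, sum2=72
  after byte 3 (0x0C): sum1=38, sum2=110
  after byte 4 (0xA8): sum1=206, sum2=61
Checksum = sum2·256 + sum1 = 61·256 + 206 = 15822 = 0x3DCE.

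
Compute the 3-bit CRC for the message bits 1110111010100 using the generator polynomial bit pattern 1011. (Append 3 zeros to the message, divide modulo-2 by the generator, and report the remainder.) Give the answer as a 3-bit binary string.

Append 3 zeros: 1110111010100000. Divide by 1011 (XOR where the leading bit is 1):
  pos 0: 1110 XOR 1011 = 0101
  pos 1: 1011 XOR 1011 = 0000
  pos 5: 1101 XOR 1011 = 0110
  pos 6: 1100 XOR 1011 = 0111
  pos 7: 1111 XOR 1011 = 0100
  pos 8: 1000 XOR 1011 = 0011
  pos 10: 1100 XOR 1011 = 0111
  pos 11: 1110 XOR 1011 = 0101
  pos 12: 1010 XOR 1011 = 0001
Remainder (last 3 bits) = 001. This is the CRC / FCS.

001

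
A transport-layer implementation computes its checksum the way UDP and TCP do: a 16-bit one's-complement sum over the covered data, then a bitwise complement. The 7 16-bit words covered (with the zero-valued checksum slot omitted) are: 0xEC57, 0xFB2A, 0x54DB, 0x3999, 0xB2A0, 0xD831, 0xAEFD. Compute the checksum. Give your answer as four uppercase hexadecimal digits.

One's-complement addition (fold any carry out of bit 15 back into bit 0):
  0xEC57 + 0xFB2A = 0x1E781 → wrap carry → 0xE782
  0xE782 + 0x54DB = 0x13C5D → wrap carry → 0x3C5E
  0x3C5E + 0x3999 = 0x075F7
  0x75F7 + 0xB2A0 = 0x12897 → wrap carry → 0x2898
  0x2898 + 0xD831 = 0x100C9 → wrap carry → 0x00CA
  0x00CA + 0xAEFD = 0x0AFC7
One's-complement sum = 0xAFC7.
Checksum = ~0xAFC7 & 0xFFFF = 0x5038.

5038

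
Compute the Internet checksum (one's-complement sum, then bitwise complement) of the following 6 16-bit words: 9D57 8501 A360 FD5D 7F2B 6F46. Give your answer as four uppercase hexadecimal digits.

4E76

One's-complement addition (fold any carry out of bit 15 back into bit 0):
  0x9D57 + 0x8501 = 0x12258 → wrap carry → 0x2259
  0x2259 + 0xA360 = 0x0C5B9
  0xC5B9 + 0xFD5D = 0x1C316 → wrap carry → 0xC317
  0xC317 + 0x7F2B = 0x14242 → wrap carry → 0x4243
  0x4243 + 0x6F46 = 0x0B189
One's-complement sum = 0xB189.
Checksum = ~0xB189 & 0xFFFF = 0x4E76.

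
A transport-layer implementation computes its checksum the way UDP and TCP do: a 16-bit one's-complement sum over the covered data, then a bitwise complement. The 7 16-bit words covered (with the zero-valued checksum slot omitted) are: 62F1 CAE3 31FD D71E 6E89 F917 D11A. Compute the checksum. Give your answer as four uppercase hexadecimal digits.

9052

One's-complement addition (fold any carry out of bit 15 back into bit 0):
  0x62F1 + 0xCAE3 = 0x12DD4 → wrap carry → 0x2DD5
  0x2DD5 + 0x31FD = 0x05FD2
  0x5FD2 + 0xD71E = 0x136F0 → wrap carry → 0x36F1
  0x36F1 + 0x6E89 = 0x0A57A
  0xA57A + 0xF917 = 0x19E91 → wrap carry → 0x9E92
  0x9E92 + 0xD11A = 0x16FAC → wrap carry → 0x6FAD
One's-complement sum = 0x6FAD.
Checksum = ~0x6FAD & 0xFFFF = 0x9052.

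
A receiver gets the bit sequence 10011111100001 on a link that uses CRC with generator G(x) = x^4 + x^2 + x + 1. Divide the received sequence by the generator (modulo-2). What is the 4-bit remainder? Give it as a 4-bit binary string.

0000

Modulo-2 division of 10011111100001 by 10111:
  pos 0: 10011 XOR 10111 = 00100
  pos 2: 10011 XOR 10111 = 00100
  pos 4: 10011 XOR 10111 = 00100
  pos 6: 10000 XOR 10111 = 00111
  pos 8: 11100 XOR 10111 = 01011
  pos 9: 10111 XOR 10111 = 00000
Remainder = 0000 (zero — the frame passes the CRC check).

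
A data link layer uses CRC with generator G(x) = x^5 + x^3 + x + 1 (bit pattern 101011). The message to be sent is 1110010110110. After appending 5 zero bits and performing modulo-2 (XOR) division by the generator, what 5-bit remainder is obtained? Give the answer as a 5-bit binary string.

00011

Append 5 zeros: 111001011011000000. Divide by 101011 (XOR where the leading bit is 1):
  pos 0: 111001 XOR 101011 = 010010
  pos 1: 100100 XOR 101011 = 001111
  pos 3: 111111 XOR 101011 = 010100
  pos 4: 101000 XOR 101011 = 000011
  pos 8: 111100 XOR 101011 = 010111
  pos 9: 101110 XOR 101011 = 000101
  pos 12: 101000 XOR 101011 = 000011
Remainder (last 5 bits) = 00011. This is the CRC / FCS.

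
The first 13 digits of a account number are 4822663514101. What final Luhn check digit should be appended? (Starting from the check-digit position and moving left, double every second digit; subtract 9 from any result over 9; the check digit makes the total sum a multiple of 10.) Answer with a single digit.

Partial digits right→left: 1 0 1 4 1 5 3 6 6 2 2 8 4
Double every second digit counting from the check-digit position (so the 1st, 3rd, 5th, ... of the partial from the right).
  doubled (with −9 where >9): 2 2 2 6 3 4 8 → sum 27
  kept as-is: 0 4 5 6 2 8 → sum 25
Total = 27 + 25 = 52.
Check digit = (10 − (52 mod 10)) mod 10 = 8.

8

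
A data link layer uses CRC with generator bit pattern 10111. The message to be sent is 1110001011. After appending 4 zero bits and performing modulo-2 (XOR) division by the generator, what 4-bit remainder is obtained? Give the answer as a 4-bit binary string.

1010

Append 4 zeros: 11100010110000. Divide by 10111 (XOR where the leading bit is 1):
  pos 0: 11100 XOR 10111 = 01011
  pos 1: 10110 XOR 10111 = 00001
  pos 5: 11011 XOR 10111 = 01100
  pos 6: 11000 XOR 10111 = 01111
  pos 7: 11110 XOR 10111 = 01001
  pos 8: 10010 XOR 10111 = 00101
Remainder (last 4 bits) = 1010. This is the CRC / FCS.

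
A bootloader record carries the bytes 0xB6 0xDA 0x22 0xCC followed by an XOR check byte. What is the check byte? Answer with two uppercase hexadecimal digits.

XOR the bytes together:
  start with 0xB6
  0xB6 ⊕ 0xDA = 0x6C
  0x6C ⊕ 0x22 = 0x4E
  0x4E ⊕ 0xCC = 0x82

82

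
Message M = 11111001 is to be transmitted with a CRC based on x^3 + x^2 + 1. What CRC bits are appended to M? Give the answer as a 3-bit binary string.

001

Append 3 zeros: 11111001000. Divide by 1101 (XOR where the leading bit is 1):
  pos 0: 1111 XOR 1101 = 0010
  pos 2: 1010 XOR 1101 = 0111
  pos 3: 1110 XOR 1101 = 0011
  pos 5: 1110 XOR 1101 = 0011
  pos 7: 1100 XOR 1101 = 0001
Remainder (last 3 bits) = 001. This is the CRC / FCS.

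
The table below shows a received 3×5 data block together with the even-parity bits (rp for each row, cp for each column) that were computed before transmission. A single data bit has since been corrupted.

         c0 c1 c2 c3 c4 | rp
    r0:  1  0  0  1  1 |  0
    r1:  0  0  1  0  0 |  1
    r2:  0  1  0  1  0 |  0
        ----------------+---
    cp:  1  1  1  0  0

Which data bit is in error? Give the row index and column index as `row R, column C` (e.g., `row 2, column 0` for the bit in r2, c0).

Recompute each row's even parity and compare to rp:
  r0: data parity 1, sent rp 0 → mismatch
  r1: data parity 1, sent rp 1 → ok
  r2: data parity 0, sent rp 0 → ok
Recompute each column's even parity and compare to cp:
  c0: data parity 1, sent cp 1 → ok
  c1: data parity 1, sent cp 1 → ok
  c2: data parity 1, sent cp 1 → ok
  c3: data parity 0, sent cp 0 → ok
  c4: data parity 1, sent cp 0 → mismatch
Exactly one row (r0) and one column (c4) fail → the flipped bit is at their intersection.

row 0, column 4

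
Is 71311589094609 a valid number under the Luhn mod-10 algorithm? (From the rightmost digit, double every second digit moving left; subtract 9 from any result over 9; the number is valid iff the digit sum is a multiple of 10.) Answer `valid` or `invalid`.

invalid

From the right, keep odd positions and double even positions (subtract 9 from any doubled value over 9):
  doubled (positions 2,4,...): 0 8 0 7 2 6 5 → sum 28
  kept (positions 1,3,...): 9 6 9 9 5 1 1 → sum 40
Total = 68.
68 mod 10 = 8, so the number is invalid.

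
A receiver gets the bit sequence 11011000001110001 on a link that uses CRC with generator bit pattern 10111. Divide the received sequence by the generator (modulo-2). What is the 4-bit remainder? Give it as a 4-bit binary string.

Modulo-2 division of 11011000001110001 by 10111:
  pos 0: 11011 XOR 10111 = 01100
  pos 1: 11000 XOR 10111 = 01111
  pos 2: 11110 XOR 10111 = 01001
  pos 3: 10010 XOR 10111 = 00101
  pos 5: 10100 XOR 10111 = 00011
  pos 8: 11111 XOR 10111 = 01000
  pos 9: 10000 XOR 10111 = 00111
  pos 11: 11100 XOR 10111 = 01011
  pos 12: 10111 XOR 10111 = 00000
Remainder = 0000 (zero — the frame passes the CRC check).

0000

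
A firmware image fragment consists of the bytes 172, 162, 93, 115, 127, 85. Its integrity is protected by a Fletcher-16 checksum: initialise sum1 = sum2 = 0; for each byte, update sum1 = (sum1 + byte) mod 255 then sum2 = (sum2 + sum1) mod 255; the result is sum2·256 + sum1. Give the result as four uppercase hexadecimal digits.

5DF4

Running sums (mod 255):
  after byte 0 (172): sum1=172, sum2=172
  after byte 1 (162): sum1=79, sum2=251
  after byte 2 (93): sum1=172, sum2=168
  after byte 3 (115): sum1=32, sum2=200
  after byte 4 (127): sum1=159, sum2=104
  after byte 5 (85): sum1=244, sum2=93
Checksum = sum2·256 + sum1 = 93·256 + 244 = 24052 = 0x5DF4.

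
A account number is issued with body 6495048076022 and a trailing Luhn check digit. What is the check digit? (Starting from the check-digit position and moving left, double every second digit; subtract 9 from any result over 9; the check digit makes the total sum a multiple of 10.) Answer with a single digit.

Partial digits right→left: 2 2 0 6 7 0 8 4 0 5 9 4 6
Double every second digit counting from the check-digit position (so the 1st, 3rd, 5th, ... of the partial from the right).
  doubled (with −9 where >9): 4 0 5 7 0 9 3 → sum 28
  kept as-is: 2 6 0 4 5 4 → sum 21
Total = 28 + 21 = 49.
Check digit = (10 − (49 mod 10)) mod 10 = 1.

1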